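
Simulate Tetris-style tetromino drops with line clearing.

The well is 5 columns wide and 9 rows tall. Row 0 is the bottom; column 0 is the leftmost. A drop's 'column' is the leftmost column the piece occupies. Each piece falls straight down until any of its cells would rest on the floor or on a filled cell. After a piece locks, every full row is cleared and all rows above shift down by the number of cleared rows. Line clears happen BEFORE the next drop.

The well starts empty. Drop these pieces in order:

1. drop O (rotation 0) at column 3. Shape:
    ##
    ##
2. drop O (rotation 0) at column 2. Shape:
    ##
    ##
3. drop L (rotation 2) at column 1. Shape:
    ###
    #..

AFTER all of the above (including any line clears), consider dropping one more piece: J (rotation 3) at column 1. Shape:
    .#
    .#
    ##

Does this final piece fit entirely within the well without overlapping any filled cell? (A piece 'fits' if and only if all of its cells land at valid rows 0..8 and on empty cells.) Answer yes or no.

Answer: yes

Derivation:
Drop 1: O rot0 at col 3 lands with bottom-row=0; cleared 0 line(s) (total 0); column heights now [0 0 0 2 2], max=2
Drop 2: O rot0 at col 2 lands with bottom-row=2; cleared 0 line(s) (total 0); column heights now [0 0 4 4 2], max=4
Drop 3: L rot2 at col 1 lands with bottom-row=3; cleared 0 line(s) (total 0); column heights now [0 5 5 5 2], max=5
Test piece J rot3 at col 1 (width 2): heights before test = [0 5 5 5 2]; fits = True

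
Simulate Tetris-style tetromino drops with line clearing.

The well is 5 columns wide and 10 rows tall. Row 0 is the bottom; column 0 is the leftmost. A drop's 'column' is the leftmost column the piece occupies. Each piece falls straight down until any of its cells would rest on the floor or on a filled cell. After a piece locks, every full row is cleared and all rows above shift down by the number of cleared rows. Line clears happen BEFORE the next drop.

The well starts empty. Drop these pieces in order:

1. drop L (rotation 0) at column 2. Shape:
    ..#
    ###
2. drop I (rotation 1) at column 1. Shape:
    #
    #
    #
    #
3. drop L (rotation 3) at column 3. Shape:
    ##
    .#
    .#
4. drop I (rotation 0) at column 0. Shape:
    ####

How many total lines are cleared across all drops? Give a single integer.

Drop 1: L rot0 at col 2 lands with bottom-row=0; cleared 0 line(s) (total 0); column heights now [0 0 1 1 2], max=2
Drop 2: I rot1 at col 1 lands with bottom-row=0; cleared 0 line(s) (total 0); column heights now [0 4 1 1 2], max=4
Drop 3: L rot3 at col 3 lands with bottom-row=2; cleared 0 line(s) (total 0); column heights now [0 4 1 5 5], max=5
Drop 4: I rot0 at col 0 lands with bottom-row=5; cleared 0 line(s) (total 0); column heights now [6 6 6 6 5], max=6

Answer: 0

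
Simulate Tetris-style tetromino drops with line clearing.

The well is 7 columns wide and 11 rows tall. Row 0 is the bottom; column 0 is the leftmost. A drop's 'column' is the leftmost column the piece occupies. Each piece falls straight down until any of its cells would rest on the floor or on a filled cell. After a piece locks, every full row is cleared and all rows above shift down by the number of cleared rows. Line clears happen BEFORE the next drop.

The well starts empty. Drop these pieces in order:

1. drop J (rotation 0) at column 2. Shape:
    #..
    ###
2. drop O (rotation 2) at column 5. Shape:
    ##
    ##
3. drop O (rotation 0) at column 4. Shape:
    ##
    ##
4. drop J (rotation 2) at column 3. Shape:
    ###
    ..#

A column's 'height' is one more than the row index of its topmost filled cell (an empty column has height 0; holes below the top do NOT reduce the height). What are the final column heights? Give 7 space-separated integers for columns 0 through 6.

Drop 1: J rot0 at col 2 lands with bottom-row=0; cleared 0 line(s) (total 0); column heights now [0 0 2 1 1 0 0], max=2
Drop 2: O rot2 at col 5 lands with bottom-row=0; cleared 0 line(s) (total 0); column heights now [0 0 2 1 1 2 2], max=2
Drop 3: O rot0 at col 4 lands with bottom-row=2; cleared 0 line(s) (total 0); column heights now [0 0 2 1 4 4 2], max=4
Drop 4: J rot2 at col 3 lands with bottom-row=4; cleared 0 line(s) (total 0); column heights now [0 0 2 6 6 6 2], max=6

Answer: 0 0 2 6 6 6 2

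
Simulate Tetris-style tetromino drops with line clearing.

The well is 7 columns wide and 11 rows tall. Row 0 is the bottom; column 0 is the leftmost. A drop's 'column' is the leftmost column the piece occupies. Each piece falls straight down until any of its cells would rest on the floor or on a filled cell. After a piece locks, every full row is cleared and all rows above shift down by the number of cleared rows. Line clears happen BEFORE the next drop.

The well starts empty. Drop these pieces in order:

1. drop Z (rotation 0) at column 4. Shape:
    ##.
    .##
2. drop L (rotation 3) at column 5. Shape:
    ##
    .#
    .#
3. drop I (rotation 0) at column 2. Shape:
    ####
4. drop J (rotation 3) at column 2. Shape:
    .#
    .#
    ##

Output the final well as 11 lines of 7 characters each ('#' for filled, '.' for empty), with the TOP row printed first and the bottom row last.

Answer: .......
.......
.......
...#...
...#...
..##...
..####.
.....##
......#
....###
.....##

Derivation:
Drop 1: Z rot0 at col 4 lands with bottom-row=0; cleared 0 line(s) (total 0); column heights now [0 0 0 0 2 2 1], max=2
Drop 2: L rot3 at col 5 lands with bottom-row=1; cleared 0 line(s) (total 0); column heights now [0 0 0 0 2 4 4], max=4
Drop 3: I rot0 at col 2 lands with bottom-row=4; cleared 0 line(s) (total 0); column heights now [0 0 5 5 5 5 4], max=5
Drop 4: J rot3 at col 2 lands with bottom-row=5; cleared 0 line(s) (total 0); column heights now [0 0 6 8 5 5 4], max=8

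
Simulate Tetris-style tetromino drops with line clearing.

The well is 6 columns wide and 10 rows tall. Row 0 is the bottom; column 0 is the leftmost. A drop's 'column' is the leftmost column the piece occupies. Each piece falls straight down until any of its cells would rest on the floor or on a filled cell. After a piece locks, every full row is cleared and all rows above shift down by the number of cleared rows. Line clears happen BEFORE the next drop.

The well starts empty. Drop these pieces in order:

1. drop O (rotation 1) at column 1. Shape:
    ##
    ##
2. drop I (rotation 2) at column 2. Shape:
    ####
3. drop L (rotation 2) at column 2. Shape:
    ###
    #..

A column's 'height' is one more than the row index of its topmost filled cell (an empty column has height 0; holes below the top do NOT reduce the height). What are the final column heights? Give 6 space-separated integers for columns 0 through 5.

Answer: 0 2 5 5 5 3

Derivation:
Drop 1: O rot1 at col 1 lands with bottom-row=0; cleared 0 line(s) (total 0); column heights now [0 2 2 0 0 0], max=2
Drop 2: I rot2 at col 2 lands with bottom-row=2; cleared 0 line(s) (total 0); column heights now [0 2 3 3 3 3], max=3
Drop 3: L rot2 at col 2 lands with bottom-row=3; cleared 0 line(s) (total 0); column heights now [0 2 5 5 5 3], max=5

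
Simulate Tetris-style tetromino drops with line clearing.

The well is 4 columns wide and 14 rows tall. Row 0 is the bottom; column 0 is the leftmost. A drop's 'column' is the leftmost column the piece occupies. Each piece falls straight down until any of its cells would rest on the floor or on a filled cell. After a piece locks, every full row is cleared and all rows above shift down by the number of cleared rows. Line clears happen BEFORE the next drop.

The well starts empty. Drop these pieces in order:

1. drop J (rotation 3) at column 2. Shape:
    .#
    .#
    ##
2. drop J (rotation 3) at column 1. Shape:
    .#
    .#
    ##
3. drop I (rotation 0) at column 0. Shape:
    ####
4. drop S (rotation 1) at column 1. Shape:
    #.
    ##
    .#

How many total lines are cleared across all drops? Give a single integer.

Answer: 1

Derivation:
Drop 1: J rot3 at col 2 lands with bottom-row=0; cleared 0 line(s) (total 0); column heights now [0 0 1 3], max=3
Drop 2: J rot3 at col 1 lands with bottom-row=1; cleared 0 line(s) (total 0); column heights now [0 2 4 3], max=4
Drop 3: I rot0 at col 0 lands with bottom-row=4; cleared 1 line(s) (total 1); column heights now [0 2 4 3], max=4
Drop 4: S rot1 at col 1 lands with bottom-row=4; cleared 0 line(s) (total 1); column heights now [0 7 6 3], max=7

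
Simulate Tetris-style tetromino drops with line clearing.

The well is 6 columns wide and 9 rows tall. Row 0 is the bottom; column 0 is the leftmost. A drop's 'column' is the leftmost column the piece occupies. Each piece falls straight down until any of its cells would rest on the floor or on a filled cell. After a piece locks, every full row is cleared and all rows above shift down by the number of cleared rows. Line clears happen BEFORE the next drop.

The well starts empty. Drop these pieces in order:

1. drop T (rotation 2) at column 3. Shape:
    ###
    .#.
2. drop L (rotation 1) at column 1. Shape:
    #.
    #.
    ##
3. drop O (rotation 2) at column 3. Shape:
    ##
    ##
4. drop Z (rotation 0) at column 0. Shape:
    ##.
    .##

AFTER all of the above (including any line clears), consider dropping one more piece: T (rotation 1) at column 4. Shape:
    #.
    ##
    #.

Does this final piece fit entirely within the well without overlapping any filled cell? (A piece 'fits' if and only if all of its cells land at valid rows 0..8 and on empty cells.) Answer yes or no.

Drop 1: T rot2 at col 3 lands with bottom-row=0; cleared 0 line(s) (total 0); column heights now [0 0 0 2 2 2], max=2
Drop 2: L rot1 at col 1 lands with bottom-row=0; cleared 0 line(s) (total 0); column heights now [0 3 1 2 2 2], max=3
Drop 3: O rot2 at col 3 lands with bottom-row=2; cleared 0 line(s) (total 0); column heights now [0 3 1 4 4 2], max=4
Drop 4: Z rot0 at col 0 lands with bottom-row=3; cleared 0 line(s) (total 0); column heights now [5 5 4 4 4 2], max=5
Test piece T rot1 at col 4 (width 2): heights before test = [5 5 4 4 4 2]; fits = True

Answer: yes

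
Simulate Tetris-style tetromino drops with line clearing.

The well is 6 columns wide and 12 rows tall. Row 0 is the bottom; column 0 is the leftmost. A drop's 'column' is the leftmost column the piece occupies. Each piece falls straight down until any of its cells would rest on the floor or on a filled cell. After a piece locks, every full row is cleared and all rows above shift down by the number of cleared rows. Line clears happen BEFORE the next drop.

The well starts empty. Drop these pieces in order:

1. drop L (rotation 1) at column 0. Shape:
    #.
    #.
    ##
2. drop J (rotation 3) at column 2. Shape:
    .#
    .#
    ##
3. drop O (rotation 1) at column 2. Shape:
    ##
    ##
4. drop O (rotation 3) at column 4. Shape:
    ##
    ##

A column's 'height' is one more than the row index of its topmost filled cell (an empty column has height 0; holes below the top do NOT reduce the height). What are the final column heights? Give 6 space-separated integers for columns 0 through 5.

Answer: 2 0 4 4 1 1

Derivation:
Drop 1: L rot1 at col 0 lands with bottom-row=0; cleared 0 line(s) (total 0); column heights now [3 1 0 0 0 0], max=3
Drop 2: J rot3 at col 2 lands with bottom-row=0; cleared 0 line(s) (total 0); column heights now [3 1 1 3 0 0], max=3
Drop 3: O rot1 at col 2 lands with bottom-row=3; cleared 0 line(s) (total 0); column heights now [3 1 5 5 0 0], max=5
Drop 4: O rot3 at col 4 lands with bottom-row=0; cleared 1 line(s) (total 1); column heights now [2 0 4 4 1 1], max=4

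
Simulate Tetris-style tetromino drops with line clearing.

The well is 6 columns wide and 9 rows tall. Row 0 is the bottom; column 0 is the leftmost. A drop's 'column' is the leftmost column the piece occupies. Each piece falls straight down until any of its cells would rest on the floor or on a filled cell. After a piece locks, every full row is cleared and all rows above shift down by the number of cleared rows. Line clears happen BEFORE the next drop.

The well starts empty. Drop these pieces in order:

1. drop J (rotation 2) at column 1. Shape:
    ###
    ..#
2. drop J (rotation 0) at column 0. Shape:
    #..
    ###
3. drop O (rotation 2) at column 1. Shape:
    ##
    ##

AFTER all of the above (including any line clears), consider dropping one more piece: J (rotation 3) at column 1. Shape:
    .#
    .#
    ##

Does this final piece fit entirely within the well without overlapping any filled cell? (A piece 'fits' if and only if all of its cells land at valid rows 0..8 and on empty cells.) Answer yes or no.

Answer: yes

Derivation:
Drop 1: J rot2 at col 1 lands with bottom-row=0; cleared 0 line(s) (total 0); column heights now [0 2 2 2 0 0], max=2
Drop 2: J rot0 at col 0 lands with bottom-row=2; cleared 0 line(s) (total 0); column heights now [4 3 3 2 0 0], max=4
Drop 3: O rot2 at col 1 lands with bottom-row=3; cleared 0 line(s) (total 0); column heights now [4 5 5 2 0 0], max=5
Test piece J rot3 at col 1 (width 2): heights before test = [4 5 5 2 0 0]; fits = True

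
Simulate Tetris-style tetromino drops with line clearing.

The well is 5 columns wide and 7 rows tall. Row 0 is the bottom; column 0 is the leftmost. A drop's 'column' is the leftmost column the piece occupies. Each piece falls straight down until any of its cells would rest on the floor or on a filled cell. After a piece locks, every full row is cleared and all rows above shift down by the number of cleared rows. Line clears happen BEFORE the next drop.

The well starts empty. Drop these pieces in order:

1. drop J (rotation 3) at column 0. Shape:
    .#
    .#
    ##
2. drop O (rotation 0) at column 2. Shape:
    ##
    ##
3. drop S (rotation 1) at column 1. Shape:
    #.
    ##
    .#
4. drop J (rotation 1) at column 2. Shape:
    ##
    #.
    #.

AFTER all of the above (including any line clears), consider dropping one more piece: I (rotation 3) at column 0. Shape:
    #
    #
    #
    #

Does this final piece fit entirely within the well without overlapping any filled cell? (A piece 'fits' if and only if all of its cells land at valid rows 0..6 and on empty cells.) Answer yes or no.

Drop 1: J rot3 at col 0 lands with bottom-row=0; cleared 0 line(s) (total 0); column heights now [1 3 0 0 0], max=3
Drop 2: O rot0 at col 2 lands with bottom-row=0; cleared 0 line(s) (total 0); column heights now [1 3 2 2 0], max=3
Drop 3: S rot1 at col 1 lands with bottom-row=2; cleared 0 line(s) (total 0); column heights now [1 5 4 2 0], max=5
Drop 4: J rot1 at col 2 lands with bottom-row=4; cleared 0 line(s) (total 0); column heights now [1 5 7 7 0], max=7
Test piece I rot3 at col 0 (width 1): heights before test = [1 5 7 7 0]; fits = True

Answer: yes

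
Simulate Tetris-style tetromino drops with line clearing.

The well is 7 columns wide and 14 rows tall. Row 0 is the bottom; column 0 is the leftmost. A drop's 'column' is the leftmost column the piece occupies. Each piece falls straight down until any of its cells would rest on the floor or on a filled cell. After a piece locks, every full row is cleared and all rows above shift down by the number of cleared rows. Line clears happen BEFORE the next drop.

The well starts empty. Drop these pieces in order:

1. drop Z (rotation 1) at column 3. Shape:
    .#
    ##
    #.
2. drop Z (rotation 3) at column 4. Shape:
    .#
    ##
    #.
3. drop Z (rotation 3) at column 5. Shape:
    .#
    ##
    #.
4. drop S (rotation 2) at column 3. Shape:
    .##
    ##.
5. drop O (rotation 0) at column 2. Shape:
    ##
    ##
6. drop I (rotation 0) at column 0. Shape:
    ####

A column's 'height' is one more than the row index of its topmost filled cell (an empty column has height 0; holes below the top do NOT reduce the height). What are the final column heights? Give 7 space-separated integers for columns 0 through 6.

Drop 1: Z rot1 at col 3 lands with bottom-row=0; cleared 0 line(s) (total 0); column heights now [0 0 0 2 3 0 0], max=3
Drop 2: Z rot3 at col 4 lands with bottom-row=3; cleared 0 line(s) (total 0); column heights now [0 0 0 2 5 6 0], max=6
Drop 3: Z rot3 at col 5 lands with bottom-row=6; cleared 0 line(s) (total 0); column heights now [0 0 0 2 5 8 9], max=9
Drop 4: S rot2 at col 3 lands with bottom-row=7; cleared 0 line(s) (total 0); column heights now [0 0 0 8 9 9 9], max=9
Drop 5: O rot0 at col 2 lands with bottom-row=8; cleared 0 line(s) (total 0); column heights now [0 0 10 10 9 9 9], max=10
Drop 6: I rot0 at col 0 lands with bottom-row=10; cleared 0 line(s) (total 0); column heights now [11 11 11 11 9 9 9], max=11

Answer: 11 11 11 11 9 9 9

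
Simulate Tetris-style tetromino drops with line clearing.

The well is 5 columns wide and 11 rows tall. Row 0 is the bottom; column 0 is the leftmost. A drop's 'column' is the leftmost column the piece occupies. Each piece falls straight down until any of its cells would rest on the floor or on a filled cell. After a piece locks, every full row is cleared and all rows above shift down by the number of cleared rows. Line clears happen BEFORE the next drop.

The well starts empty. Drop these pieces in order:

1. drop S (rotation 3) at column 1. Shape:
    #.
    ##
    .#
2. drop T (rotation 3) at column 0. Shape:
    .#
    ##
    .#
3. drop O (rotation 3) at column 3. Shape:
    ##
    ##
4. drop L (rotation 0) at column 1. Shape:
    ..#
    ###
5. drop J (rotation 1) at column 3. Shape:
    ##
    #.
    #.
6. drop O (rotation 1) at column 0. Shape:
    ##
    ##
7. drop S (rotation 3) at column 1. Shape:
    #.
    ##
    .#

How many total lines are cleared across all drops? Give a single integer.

Answer: 0

Derivation:
Drop 1: S rot3 at col 1 lands with bottom-row=0; cleared 0 line(s) (total 0); column heights now [0 3 2 0 0], max=3
Drop 2: T rot3 at col 0 lands with bottom-row=3; cleared 0 line(s) (total 0); column heights now [5 6 2 0 0], max=6
Drop 3: O rot3 at col 3 lands with bottom-row=0; cleared 0 line(s) (total 0); column heights now [5 6 2 2 2], max=6
Drop 4: L rot0 at col 1 lands with bottom-row=6; cleared 0 line(s) (total 0); column heights now [5 7 7 8 2], max=8
Drop 5: J rot1 at col 3 lands with bottom-row=8; cleared 0 line(s) (total 0); column heights now [5 7 7 11 11], max=11
Drop 6: O rot1 at col 0 lands with bottom-row=7; cleared 0 line(s) (total 0); column heights now [9 9 7 11 11], max=11
Drop 7: S rot3 at col 1 lands with bottom-row=8; cleared 0 line(s) (total 0); column heights now [9 11 10 11 11], max=11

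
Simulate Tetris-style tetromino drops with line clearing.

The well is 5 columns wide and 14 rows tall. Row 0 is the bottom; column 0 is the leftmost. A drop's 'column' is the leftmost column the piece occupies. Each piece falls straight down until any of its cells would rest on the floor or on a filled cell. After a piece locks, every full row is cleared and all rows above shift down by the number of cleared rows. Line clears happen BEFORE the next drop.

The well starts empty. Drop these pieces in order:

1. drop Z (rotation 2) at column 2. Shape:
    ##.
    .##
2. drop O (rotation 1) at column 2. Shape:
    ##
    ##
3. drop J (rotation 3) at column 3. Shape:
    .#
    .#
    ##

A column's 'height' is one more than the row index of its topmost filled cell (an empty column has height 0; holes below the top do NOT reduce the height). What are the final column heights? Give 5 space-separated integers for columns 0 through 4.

Drop 1: Z rot2 at col 2 lands with bottom-row=0; cleared 0 line(s) (total 0); column heights now [0 0 2 2 1], max=2
Drop 2: O rot1 at col 2 lands with bottom-row=2; cleared 0 line(s) (total 0); column heights now [0 0 4 4 1], max=4
Drop 3: J rot3 at col 3 lands with bottom-row=4; cleared 0 line(s) (total 0); column heights now [0 0 4 5 7], max=7

Answer: 0 0 4 5 7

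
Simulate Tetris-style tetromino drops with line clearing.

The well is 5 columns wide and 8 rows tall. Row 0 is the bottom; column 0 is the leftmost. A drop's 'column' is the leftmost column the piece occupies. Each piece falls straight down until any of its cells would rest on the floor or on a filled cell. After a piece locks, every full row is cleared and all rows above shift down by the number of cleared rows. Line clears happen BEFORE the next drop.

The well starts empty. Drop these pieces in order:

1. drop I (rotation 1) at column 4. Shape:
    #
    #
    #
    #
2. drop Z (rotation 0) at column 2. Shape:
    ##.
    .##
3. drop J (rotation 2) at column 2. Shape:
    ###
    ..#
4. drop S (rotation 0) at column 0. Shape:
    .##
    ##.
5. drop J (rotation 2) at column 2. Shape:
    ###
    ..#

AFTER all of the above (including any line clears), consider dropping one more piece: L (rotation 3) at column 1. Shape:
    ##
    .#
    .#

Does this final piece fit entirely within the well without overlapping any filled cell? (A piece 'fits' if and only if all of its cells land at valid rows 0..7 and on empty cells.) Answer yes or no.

Drop 1: I rot1 at col 4 lands with bottom-row=0; cleared 0 line(s) (total 0); column heights now [0 0 0 0 4], max=4
Drop 2: Z rot0 at col 2 lands with bottom-row=4; cleared 0 line(s) (total 0); column heights now [0 0 6 6 5], max=6
Drop 3: J rot2 at col 2 lands with bottom-row=5; cleared 0 line(s) (total 0); column heights now [0 0 7 7 7], max=7
Drop 4: S rot0 at col 0 lands with bottom-row=6; cleared 1 line(s) (total 1); column heights now [0 7 7 6 6], max=7
Drop 5: J rot2 at col 2 lands with bottom-row=6; cleared 0 line(s) (total 1); column heights now [0 7 8 8 8], max=8
Test piece L rot3 at col 1 (width 2): heights before test = [0 7 8 8 8]; fits = False

Answer: no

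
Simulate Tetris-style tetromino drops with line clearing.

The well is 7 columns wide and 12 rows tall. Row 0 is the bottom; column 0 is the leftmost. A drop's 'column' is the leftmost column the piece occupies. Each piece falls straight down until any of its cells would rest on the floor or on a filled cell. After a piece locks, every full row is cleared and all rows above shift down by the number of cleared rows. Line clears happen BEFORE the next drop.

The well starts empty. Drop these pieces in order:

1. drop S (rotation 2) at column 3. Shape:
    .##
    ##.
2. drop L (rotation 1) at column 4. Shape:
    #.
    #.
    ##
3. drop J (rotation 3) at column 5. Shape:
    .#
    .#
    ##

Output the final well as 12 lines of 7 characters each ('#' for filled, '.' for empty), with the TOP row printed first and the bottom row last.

Answer: .......
.......
.......
.......
.......
.......
......#
....#.#
....###
....##.
....##.
...##..

Derivation:
Drop 1: S rot2 at col 3 lands with bottom-row=0; cleared 0 line(s) (total 0); column heights now [0 0 0 1 2 2 0], max=2
Drop 2: L rot1 at col 4 lands with bottom-row=2; cleared 0 line(s) (total 0); column heights now [0 0 0 1 5 3 0], max=5
Drop 3: J rot3 at col 5 lands with bottom-row=3; cleared 0 line(s) (total 0); column heights now [0 0 0 1 5 4 6], max=6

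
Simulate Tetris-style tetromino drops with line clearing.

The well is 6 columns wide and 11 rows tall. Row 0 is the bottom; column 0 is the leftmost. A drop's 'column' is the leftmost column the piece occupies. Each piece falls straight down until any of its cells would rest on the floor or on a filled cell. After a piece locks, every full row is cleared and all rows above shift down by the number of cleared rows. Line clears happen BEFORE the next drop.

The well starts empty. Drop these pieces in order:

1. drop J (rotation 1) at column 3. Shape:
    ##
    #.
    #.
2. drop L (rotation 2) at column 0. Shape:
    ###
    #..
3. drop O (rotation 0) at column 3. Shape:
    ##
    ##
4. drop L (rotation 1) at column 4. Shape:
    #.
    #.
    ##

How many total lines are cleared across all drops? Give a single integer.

Answer: 0

Derivation:
Drop 1: J rot1 at col 3 lands with bottom-row=0; cleared 0 line(s) (total 0); column heights now [0 0 0 3 3 0], max=3
Drop 2: L rot2 at col 0 lands with bottom-row=0; cleared 0 line(s) (total 0); column heights now [2 2 2 3 3 0], max=3
Drop 3: O rot0 at col 3 lands with bottom-row=3; cleared 0 line(s) (total 0); column heights now [2 2 2 5 5 0], max=5
Drop 4: L rot1 at col 4 lands with bottom-row=5; cleared 0 line(s) (total 0); column heights now [2 2 2 5 8 6], max=8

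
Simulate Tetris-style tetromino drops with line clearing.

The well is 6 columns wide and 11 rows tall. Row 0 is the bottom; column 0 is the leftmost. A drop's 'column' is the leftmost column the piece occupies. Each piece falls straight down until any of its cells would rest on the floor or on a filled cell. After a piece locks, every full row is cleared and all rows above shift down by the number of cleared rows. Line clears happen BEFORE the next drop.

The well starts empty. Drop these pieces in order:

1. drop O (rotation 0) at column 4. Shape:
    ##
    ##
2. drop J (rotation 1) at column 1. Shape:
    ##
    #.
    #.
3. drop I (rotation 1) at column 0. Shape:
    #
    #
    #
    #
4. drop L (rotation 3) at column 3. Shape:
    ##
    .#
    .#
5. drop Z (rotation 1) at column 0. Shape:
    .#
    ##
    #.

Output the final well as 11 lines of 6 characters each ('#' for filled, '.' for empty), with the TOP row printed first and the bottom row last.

Drop 1: O rot0 at col 4 lands with bottom-row=0; cleared 0 line(s) (total 0); column heights now [0 0 0 0 2 2], max=2
Drop 2: J rot1 at col 1 lands with bottom-row=0; cleared 0 line(s) (total 0); column heights now [0 3 3 0 2 2], max=3
Drop 3: I rot1 at col 0 lands with bottom-row=0; cleared 0 line(s) (total 0); column heights now [4 3 3 0 2 2], max=4
Drop 4: L rot3 at col 3 lands with bottom-row=2; cleared 0 line(s) (total 0); column heights now [4 3 3 5 5 2], max=5
Drop 5: Z rot1 at col 0 lands with bottom-row=4; cleared 0 line(s) (total 0); column heights now [6 7 3 5 5 2], max=7

Answer: ......
......
......
......
.#....
##....
#..##.
#...#.
###.#.
##..##
##..##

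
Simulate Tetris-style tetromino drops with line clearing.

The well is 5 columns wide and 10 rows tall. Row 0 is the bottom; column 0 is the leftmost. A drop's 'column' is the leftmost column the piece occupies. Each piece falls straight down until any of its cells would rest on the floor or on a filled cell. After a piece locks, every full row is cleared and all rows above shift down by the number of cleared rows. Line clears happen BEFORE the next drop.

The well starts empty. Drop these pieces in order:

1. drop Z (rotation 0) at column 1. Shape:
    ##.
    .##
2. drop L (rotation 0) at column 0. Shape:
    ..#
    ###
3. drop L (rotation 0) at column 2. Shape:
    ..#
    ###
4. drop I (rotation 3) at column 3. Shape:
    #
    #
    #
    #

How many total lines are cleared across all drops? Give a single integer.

Drop 1: Z rot0 at col 1 lands with bottom-row=0; cleared 0 line(s) (total 0); column heights now [0 2 2 1 0], max=2
Drop 2: L rot0 at col 0 lands with bottom-row=2; cleared 0 line(s) (total 0); column heights now [3 3 4 1 0], max=4
Drop 3: L rot0 at col 2 lands with bottom-row=4; cleared 0 line(s) (total 0); column heights now [3 3 5 5 6], max=6
Drop 4: I rot3 at col 3 lands with bottom-row=5; cleared 0 line(s) (total 0); column heights now [3 3 5 9 6], max=9

Answer: 0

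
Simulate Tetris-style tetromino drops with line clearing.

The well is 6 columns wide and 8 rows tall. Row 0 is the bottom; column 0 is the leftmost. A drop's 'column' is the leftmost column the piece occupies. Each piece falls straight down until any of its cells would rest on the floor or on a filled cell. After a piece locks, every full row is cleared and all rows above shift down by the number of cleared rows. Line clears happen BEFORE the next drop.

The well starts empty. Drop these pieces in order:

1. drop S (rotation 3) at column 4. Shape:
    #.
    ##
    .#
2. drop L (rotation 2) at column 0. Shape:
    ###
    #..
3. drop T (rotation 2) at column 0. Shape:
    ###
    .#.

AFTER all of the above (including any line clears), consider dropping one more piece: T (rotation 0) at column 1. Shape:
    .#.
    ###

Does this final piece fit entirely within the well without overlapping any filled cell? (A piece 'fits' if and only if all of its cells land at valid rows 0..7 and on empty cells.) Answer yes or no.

Answer: yes

Derivation:
Drop 1: S rot3 at col 4 lands with bottom-row=0; cleared 0 line(s) (total 0); column heights now [0 0 0 0 3 2], max=3
Drop 2: L rot2 at col 0 lands with bottom-row=0; cleared 0 line(s) (total 0); column heights now [2 2 2 0 3 2], max=3
Drop 3: T rot2 at col 0 lands with bottom-row=2; cleared 0 line(s) (total 0); column heights now [4 4 4 0 3 2], max=4
Test piece T rot0 at col 1 (width 3): heights before test = [4 4 4 0 3 2]; fits = True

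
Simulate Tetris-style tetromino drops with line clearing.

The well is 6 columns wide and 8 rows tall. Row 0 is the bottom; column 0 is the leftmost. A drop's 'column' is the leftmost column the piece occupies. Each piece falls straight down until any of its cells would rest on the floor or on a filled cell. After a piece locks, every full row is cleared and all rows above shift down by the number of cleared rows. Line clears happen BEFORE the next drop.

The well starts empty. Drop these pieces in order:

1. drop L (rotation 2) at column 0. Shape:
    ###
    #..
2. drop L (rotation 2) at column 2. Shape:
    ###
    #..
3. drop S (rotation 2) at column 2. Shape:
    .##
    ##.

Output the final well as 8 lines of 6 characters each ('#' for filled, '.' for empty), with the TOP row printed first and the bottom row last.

Drop 1: L rot2 at col 0 lands with bottom-row=0; cleared 0 line(s) (total 0); column heights now [2 2 2 0 0 0], max=2
Drop 2: L rot2 at col 2 lands with bottom-row=2; cleared 0 line(s) (total 0); column heights now [2 2 4 4 4 0], max=4
Drop 3: S rot2 at col 2 lands with bottom-row=4; cleared 0 line(s) (total 0); column heights now [2 2 5 6 6 0], max=6

Answer: ......
......
...##.
..##..
..###.
..#...
###...
#.....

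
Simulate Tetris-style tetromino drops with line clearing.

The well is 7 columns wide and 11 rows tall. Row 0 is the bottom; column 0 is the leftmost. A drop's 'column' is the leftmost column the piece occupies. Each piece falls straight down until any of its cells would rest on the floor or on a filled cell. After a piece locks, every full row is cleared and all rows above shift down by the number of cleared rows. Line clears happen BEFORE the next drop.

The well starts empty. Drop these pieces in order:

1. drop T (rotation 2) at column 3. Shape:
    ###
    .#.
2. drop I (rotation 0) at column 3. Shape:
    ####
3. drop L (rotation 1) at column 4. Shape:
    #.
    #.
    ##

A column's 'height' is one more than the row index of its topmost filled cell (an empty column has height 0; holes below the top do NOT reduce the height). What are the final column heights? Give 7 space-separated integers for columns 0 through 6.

Drop 1: T rot2 at col 3 lands with bottom-row=0; cleared 0 line(s) (total 0); column heights now [0 0 0 2 2 2 0], max=2
Drop 2: I rot0 at col 3 lands with bottom-row=2; cleared 0 line(s) (total 0); column heights now [0 0 0 3 3 3 3], max=3
Drop 3: L rot1 at col 4 lands with bottom-row=3; cleared 0 line(s) (total 0); column heights now [0 0 0 3 6 4 3], max=6

Answer: 0 0 0 3 6 4 3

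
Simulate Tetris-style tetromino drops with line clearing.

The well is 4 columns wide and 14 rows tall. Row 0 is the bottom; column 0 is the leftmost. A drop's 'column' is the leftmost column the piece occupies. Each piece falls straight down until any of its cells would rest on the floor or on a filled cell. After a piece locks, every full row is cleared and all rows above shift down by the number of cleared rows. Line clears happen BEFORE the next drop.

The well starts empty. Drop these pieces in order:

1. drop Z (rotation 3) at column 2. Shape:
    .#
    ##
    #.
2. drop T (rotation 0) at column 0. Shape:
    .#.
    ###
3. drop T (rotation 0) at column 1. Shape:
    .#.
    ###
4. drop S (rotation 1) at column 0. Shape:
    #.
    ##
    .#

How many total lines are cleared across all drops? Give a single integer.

Answer: 1

Derivation:
Drop 1: Z rot3 at col 2 lands with bottom-row=0; cleared 0 line(s) (total 0); column heights now [0 0 2 3], max=3
Drop 2: T rot0 at col 0 lands with bottom-row=2; cleared 1 line(s) (total 1); column heights now [0 3 2 2], max=3
Drop 3: T rot0 at col 1 lands with bottom-row=3; cleared 0 line(s) (total 1); column heights now [0 4 5 4], max=5
Drop 4: S rot1 at col 0 lands with bottom-row=4; cleared 0 line(s) (total 1); column heights now [7 6 5 4], max=7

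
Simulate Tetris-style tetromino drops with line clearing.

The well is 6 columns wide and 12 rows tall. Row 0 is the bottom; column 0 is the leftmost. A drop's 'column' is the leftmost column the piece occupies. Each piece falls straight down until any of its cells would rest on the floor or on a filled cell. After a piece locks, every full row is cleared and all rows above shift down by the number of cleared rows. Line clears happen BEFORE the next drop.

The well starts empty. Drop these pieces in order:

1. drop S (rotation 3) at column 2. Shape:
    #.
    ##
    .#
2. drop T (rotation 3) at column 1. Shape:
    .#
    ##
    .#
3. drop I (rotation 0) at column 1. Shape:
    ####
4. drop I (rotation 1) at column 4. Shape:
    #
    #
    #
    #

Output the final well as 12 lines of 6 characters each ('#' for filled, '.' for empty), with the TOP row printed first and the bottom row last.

Drop 1: S rot3 at col 2 lands with bottom-row=0; cleared 0 line(s) (total 0); column heights now [0 0 3 2 0 0], max=3
Drop 2: T rot3 at col 1 lands with bottom-row=3; cleared 0 line(s) (total 0); column heights now [0 5 6 2 0 0], max=6
Drop 3: I rot0 at col 1 lands with bottom-row=6; cleared 0 line(s) (total 0); column heights now [0 7 7 7 7 0], max=7
Drop 4: I rot1 at col 4 lands with bottom-row=7; cleared 0 line(s) (total 0); column heights now [0 7 7 7 11 0], max=11

Answer: ......
....#.
....#.
....#.
....#.
.####.
..#...
.##...
..#...
..#...
..##..
...#..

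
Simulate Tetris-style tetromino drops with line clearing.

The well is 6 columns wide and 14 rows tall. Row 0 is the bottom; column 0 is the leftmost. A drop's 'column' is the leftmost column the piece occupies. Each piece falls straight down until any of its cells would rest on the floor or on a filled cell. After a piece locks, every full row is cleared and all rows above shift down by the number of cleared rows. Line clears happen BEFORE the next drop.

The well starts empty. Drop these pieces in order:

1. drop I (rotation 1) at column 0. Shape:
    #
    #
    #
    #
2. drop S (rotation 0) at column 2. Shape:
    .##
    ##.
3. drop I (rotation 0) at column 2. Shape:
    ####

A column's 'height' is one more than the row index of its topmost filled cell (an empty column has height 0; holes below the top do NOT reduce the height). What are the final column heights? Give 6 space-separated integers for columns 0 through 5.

Drop 1: I rot1 at col 0 lands with bottom-row=0; cleared 0 line(s) (total 0); column heights now [4 0 0 0 0 0], max=4
Drop 2: S rot0 at col 2 lands with bottom-row=0; cleared 0 line(s) (total 0); column heights now [4 0 1 2 2 0], max=4
Drop 3: I rot0 at col 2 lands with bottom-row=2; cleared 0 line(s) (total 0); column heights now [4 0 3 3 3 3], max=4

Answer: 4 0 3 3 3 3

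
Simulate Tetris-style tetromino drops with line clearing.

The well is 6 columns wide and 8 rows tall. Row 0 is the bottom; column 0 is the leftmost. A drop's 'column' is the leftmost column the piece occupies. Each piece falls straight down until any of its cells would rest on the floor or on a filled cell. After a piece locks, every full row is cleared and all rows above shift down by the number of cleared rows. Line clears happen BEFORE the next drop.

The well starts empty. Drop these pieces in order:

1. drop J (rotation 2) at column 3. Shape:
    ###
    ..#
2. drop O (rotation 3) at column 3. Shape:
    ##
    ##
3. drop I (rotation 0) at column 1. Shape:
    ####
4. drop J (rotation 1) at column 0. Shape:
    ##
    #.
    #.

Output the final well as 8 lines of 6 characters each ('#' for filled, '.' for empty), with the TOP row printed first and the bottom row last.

Answer: ......
......
##....
#####.
#..##.
...##.
...###
.....#

Derivation:
Drop 1: J rot2 at col 3 lands with bottom-row=0; cleared 0 line(s) (total 0); column heights now [0 0 0 2 2 2], max=2
Drop 2: O rot3 at col 3 lands with bottom-row=2; cleared 0 line(s) (total 0); column heights now [0 0 0 4 4 2], max=4
Drop 3: I rot0 at col 1 lands with bottom-row=4; cleared 0 line(s) (total 0); column heights now [0 5 5 5 5 2], max=5
Drop 4: J rot1 at col 0 lands with bottom-row=3; cleared 0 line(s) (total 0); column heights now [6 6 5 5 5 2], max=6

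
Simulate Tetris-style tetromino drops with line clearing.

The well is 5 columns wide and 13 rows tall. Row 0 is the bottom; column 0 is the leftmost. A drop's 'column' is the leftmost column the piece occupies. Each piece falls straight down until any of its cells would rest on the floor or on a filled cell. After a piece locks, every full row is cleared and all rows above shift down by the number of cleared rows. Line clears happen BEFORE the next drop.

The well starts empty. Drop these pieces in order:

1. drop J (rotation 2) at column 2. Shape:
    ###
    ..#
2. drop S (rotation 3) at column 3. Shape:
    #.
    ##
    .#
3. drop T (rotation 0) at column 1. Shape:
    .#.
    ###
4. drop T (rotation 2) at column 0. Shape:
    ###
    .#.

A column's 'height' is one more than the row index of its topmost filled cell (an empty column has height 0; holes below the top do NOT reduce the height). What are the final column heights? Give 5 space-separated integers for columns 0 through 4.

Drop 1: J rot2 at col 2 lands with bottom-row=0; cleared 0 line(s) (total 0); column heights now [0 0 2 2 2], max=2
Drop 2: S rot3 at col 3 lands with bottom-row=2; cleared 0 line(s) (total 0); column heights now [0 0 2 5 4], max=5
Drop 3: T rot0 at col 1 lands with bottom-row=5; cleared 0 line(s) (total 0); column heights now [0 6 7 6 4], max=7
Drop 4: T rot2 at col 0 lands with bottom-row=6; cleared 0 line(s) (total 0); column heights now [8 8 8 6 4], max=8

Answer: 8 8 8 6 4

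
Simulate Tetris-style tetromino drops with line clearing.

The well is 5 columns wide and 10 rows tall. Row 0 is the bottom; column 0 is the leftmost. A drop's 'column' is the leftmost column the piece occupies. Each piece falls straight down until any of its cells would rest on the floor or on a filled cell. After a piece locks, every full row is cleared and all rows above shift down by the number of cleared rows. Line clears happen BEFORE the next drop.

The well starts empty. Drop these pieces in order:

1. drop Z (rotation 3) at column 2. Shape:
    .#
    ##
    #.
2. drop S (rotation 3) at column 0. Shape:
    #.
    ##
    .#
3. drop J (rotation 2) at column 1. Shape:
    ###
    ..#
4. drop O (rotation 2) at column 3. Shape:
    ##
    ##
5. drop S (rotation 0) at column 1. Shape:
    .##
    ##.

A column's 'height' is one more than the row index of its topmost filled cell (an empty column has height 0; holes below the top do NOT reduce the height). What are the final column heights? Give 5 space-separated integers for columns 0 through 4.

Answer: 3 7 8 8 7

Derivation:
Drop 1: Z rot3 at col 2 lands with bottom-row=0; cleared 0 line(s) (total 0); column heights now [0 0 2 3 0], max=3
Drop 2: S rot3 at col 0 lands with bottom-row=0; cleared 0 line(s) (total 0); column heights now [3 2 2 3 0], max=3
Drop 3: J rot2 at col 1 lands with bottom-row=3; cleared 0 line(s) (total 0); column heights now [3 5 5 5 0], max=5
Drop 4: O rot2 at col 3 lands with bottom-row=5; cleared 0 line(s) (total 0); column heights now [3 5 5 7 7], max=7
Drop 5: S rot0 at col 1 lands with bottom-row=6; cleared 0 line(s) (total 0); column heights now [3 7 8 8 7], max=8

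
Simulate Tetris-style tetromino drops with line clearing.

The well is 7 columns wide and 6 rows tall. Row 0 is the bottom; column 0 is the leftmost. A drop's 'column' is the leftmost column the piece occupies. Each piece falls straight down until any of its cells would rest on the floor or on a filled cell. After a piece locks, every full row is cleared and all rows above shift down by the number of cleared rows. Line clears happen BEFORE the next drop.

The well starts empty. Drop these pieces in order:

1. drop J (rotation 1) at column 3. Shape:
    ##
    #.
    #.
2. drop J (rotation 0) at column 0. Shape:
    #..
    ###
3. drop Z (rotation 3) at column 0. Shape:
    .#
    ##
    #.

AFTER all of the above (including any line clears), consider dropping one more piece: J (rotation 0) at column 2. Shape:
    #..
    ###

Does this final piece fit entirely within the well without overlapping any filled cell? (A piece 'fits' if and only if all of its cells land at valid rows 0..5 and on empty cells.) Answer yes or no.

Drop 1: J rot1 at col 3 lands with bottom-row=0; cleared 0 line(s) (total 0); column heights now [0 0 0 3 3 0 0], max=3
Drop 2: J rot0 at col 0 lands with bottom-row=0; cleared 0 line(s) (total 0); column heights now [2 1 1 3 3 0 0], max=3
Drop 3: Z rot3 at col 0 lands with bottom-row=2; cleared 0 line(s) (total 0); column heights now [4 5 1 3 3 0 0], max=5
Test piece J rot0 at col 2 (width 3): heights before test = [4 5 1 3 3 0 0]; fits = True

Answer: yes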